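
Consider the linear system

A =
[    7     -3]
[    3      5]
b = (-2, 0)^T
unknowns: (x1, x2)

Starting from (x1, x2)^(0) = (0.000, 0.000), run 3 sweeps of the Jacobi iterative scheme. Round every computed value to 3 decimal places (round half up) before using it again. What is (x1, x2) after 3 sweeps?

(-0.212, 0.172)

Iteration 1:
  x1 = (-2 - (-3)·0.000) / (7) = -0.286
  x2 = (0 - (3)·0.000) / (5) = 0.000
Iteration 2:
  x1 = (-2 - (-3)·0.000) / (7) = -0.286
  x2 = (0 - (3)·-0.286) / (5) = 0.172
Iteration 3:
  x1 = (-2 - (-3)·0.172) / (7) = -0.212
  x2 = (0 - (3)·-0.286) / (5) = 0.172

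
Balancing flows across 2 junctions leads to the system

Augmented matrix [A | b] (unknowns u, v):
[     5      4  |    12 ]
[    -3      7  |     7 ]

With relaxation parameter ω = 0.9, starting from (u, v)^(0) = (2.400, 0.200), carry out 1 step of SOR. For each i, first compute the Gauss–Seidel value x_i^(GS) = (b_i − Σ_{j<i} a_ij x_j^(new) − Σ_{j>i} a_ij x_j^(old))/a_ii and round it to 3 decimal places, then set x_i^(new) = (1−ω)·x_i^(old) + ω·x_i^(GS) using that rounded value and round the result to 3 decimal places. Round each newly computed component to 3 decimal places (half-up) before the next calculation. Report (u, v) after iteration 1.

(2.256, 1.790)

Iteration 1:
  u: GS value = (12 - (4)·0.200) / (5) = 2.240;  u ← (1−ω)·2.400 + ω·2.240 = 2.256
  v: GS value = (7 - (-3)·2.256) / (7) = 1.967;  v ← (1−ω)·0.200 + ω·1.967 = 1.790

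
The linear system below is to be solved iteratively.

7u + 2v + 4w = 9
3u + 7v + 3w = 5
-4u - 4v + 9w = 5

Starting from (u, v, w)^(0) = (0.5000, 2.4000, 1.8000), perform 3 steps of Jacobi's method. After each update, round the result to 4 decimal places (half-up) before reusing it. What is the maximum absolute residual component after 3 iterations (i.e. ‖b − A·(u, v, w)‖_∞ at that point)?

Iteration 1:
  u = (9 - (2)·2.4000 - (4)·1.8000) / (7) = -0.4286
  v = (5 - (3)·0.5000 - (3)·1.8000) / (7) = -0.2714
  w = (5 - (-4)·0.5000 - (-4)·2.4000) / (9) = 1.8444
Iteration 2:
  u = (9 - (2)·-0.2714 - (4)·1.8444) / (7) = 0.3093
  v = (5 - (3)·-0.4286 - (3)·1.8444) / (7) = 0.1075
  w = (5 - (-4)·-0.4286 - (-4)·-0.2714) / (9) = 0.2444
Iteration 3:
  u = (9 - (2)·0.1075 - (4)·0.2444) / (7) = 1.1153
  v = (5 - (3)·0.3093 - (3)·0.2444) / (7) = 0.4770
  w = (5 - (-4)·0.3093 - (-4)·0.1075) / (9) = 0.7408
Residual b − A·x = (-2.7243, -3.9073, 4.7020); ∞-norm = 4.7020

4.7020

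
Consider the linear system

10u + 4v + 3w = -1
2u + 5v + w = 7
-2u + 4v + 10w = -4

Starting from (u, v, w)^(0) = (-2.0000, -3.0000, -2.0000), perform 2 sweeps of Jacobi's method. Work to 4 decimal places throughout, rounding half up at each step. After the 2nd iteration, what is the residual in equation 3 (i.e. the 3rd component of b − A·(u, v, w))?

Iteration 1:
  u = (-1 - (4)·-3.0000 - (3)·-2.0000) / (10) = 1.7000
  v = (7 - (2)·-2.0000 - (1)·-2.0000) / (5) = 2.6000
  w = (-4 - (-2)·-2.0000 - (4)·-3.0000) / (10) = 0.4000
Iteration 2:
  u = (-1 - (4)·2.6000 - (3)·0.4000) / (10) = -1.2600
  v = (7 - (2)·1.7000 - (1)·0.4000) / (5) = 0.6400
  w = (-4 - (-2)·1.7000 - (4)·2.6000) / (10) = -1.1000
Residual b − A·x = (12.3400, 7.4200, 1.9200)

1.9200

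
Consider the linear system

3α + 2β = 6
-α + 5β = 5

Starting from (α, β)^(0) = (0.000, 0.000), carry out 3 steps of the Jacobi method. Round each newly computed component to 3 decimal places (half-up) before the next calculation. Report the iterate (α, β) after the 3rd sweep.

Iteration 1:
  α = (6 - (2)·0.000) / (3) = 2.000
  β = (5 - (-1)·0.000) / (5) = 1.000
Iteration 2:
  α = (6 - (2)·1.000) / (3) = 1.333
  β = (5 - (-1)·2.000) / (5) = 1.400
Iteration 3:
  α = (6 - (2)·1.400) / (3) = 1.067
  β = (5 - (-1)·1.333) / (5) = 1.267

(1.067, 1.267)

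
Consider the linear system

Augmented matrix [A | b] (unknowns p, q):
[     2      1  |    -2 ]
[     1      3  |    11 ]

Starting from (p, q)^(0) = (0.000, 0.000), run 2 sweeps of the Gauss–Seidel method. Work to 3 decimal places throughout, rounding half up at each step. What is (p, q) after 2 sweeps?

Iteration 1:
  p = (-2 - (1)·0.000) / (2) = -1.000
  q = (11 - (1)·-1.000) / (3) = 4.000
Iteration 2:
  p = (-2 - (1)·4.000) / (2) = -3.000
  q = (11 - (1)·-3.000) / (3) = 4.667

(-3.000, 4.667)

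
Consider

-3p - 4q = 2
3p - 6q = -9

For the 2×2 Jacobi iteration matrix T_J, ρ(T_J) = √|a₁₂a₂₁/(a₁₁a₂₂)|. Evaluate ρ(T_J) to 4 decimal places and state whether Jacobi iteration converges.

a₁₂a₂₁/(a₁₁a₂₂) = (-4)·(3) / ((-3)·(-6)) = -0.666667
ρ = √|-0.666667| = √0.666667 = 0.8165
ρ < 1, so Jacobi converges

0.8165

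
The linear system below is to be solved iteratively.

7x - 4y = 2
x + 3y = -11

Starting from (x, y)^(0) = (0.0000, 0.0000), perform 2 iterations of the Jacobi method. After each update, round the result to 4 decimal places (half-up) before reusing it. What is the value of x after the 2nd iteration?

-1.8095

Iteration 1:
  x = (2 - (-4)·0.0000) / (7) = 0.2857
  y = (-11 - (1)·0.0000) / (3) = -3.6667
Iteration 2:
  x = (2 - (-4)·-3.6667) / (7) = -1.8095
  y = (-11 - (1)·0.2857) / (3) = -3.7619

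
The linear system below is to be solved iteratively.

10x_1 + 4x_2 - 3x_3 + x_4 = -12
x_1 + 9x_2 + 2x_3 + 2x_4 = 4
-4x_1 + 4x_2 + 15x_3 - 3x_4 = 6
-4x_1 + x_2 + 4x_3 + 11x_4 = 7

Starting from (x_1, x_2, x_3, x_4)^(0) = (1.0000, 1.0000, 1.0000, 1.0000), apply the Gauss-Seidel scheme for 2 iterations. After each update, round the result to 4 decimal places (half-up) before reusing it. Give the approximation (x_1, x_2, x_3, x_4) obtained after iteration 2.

(-1.2113, 0.5277, -0.0546, 0.1678)

Iteration 1:
  x_1 = (-12 - (4)·1.0000 - (-3)·1.0000 - (1)·1.0000) / (10) = -1.4000
  x_2 = (4 - (1)·-1.4000 - (2)·1.0000 - (2)·1.0000) / (9) = 0.1556
  x_3 = (6 - (-4)·-1.4000 - (4)·0.1556 - (-3)·1.0000) / (15) = 0.1852
  x_4 = (7 - (-4)·-1.4000 - (1)·0.1556 - (4)·0.1852) / (11) = 0.0458
Iteration 2:
  x_1 = (-12 - (4)·0.1556 - (-3)·0.1852 - (1)·0.0458) / (10) = -1.2113
  x_2 = (4 - (1)·-1.2113 - (2)·0.1852 - (2)·0.0458) / (9) = 0.5277
  x_3 = (6 - (-4)·-1.2113 - (4)·0.5277 - (-3)·0.0458) / (15) = -0.0546
  x_4 = (7 - (-4)·-1.2113 - (1)·0.5277 - (4)·-0.0546) / (11) = 0.1678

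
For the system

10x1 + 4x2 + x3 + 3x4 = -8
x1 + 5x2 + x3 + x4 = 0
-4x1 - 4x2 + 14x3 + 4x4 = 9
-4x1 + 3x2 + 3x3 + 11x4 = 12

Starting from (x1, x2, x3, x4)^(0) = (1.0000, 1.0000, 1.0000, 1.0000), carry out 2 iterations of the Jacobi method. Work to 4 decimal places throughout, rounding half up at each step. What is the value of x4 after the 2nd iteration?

0.4195

Iteration 1:
  x1 = (-8 - (4)·1.0000 - (1)·1.0000 - (3)·1.0000) / (10) = -1.6000
  x2 = (0 - (1)·1.0000 - (1)·1.0000 - (1)·1.0000) / (5) = -0.6000
  x3 = (9 - (-4)·1.0000 - (-4)·1.0000 - (4)·1.0000) / (14) = 0.9286
  x4 = (12 - (-4)·1.0000 - (3)·1.0000 - (3)·1.0000) / (11) = 0.9091
Iteration 2:
  x1 = (-8 - (4)·-0.6000 - (1)·0.9286 - (3)·0.9091) / (10) = -0.9256
  x2 = (0 - (1)·-1.6000 - (1)·0.9286 - (1)·0.9091) / (5) = -0.0475
  x3 = (9 - (-4)·-1.6000 - (-4)·-0.6000 - (4)·0.9091) / (14) = -0.2455
  x4 = (12 - (-4)·-1.6000 - (3)·-0.6000 - (3)·0.9286) / (11) = 0.4195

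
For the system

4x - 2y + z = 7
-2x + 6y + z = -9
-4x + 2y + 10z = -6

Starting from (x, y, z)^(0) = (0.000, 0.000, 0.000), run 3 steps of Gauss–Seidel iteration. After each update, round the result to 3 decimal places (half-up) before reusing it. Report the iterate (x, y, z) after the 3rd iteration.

Iteration 1:
  x = (7 - (-2)·0.000 - (1)·0.000) / (4) = 1.750
  y = (-9 - (-2)·1.750 - (1)·0.000) / (6) = -0.917
  z = (-6 - (-4)·1.750 - (2)·-0.917) / (10) = 0.283
Iteration 2:
  x = (7 - (-2)·-0.917 - (1)·0.283) / (4) = 1.221
  y = (-9 - (-2)·1.221 - (1)·0.283) / (6) = -1.140
  z = (-6 - (-4)·1.221 - (2)·-1.140) / (10) = 0.116
Iteration 3:
  x = (7 - (-2)·-1.140 - (1)·0.116) / (4) = 1.151
  y = (-9 - (-2)·1.151 - (1)·0.116) / (6) = -1.136
  z = (-6 - (-4)·1.151 - (2)·-1.136) / (10) = 0.088

(1.151, -1.136, 0.088)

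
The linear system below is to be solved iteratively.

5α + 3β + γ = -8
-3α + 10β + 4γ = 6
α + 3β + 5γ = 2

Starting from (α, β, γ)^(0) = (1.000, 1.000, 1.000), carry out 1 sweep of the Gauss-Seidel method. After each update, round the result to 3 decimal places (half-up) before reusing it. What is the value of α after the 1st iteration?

-2.400

Iteration 1:
  α = (-8 - (3)·1.000 - (1)·1.000) / (5) = -2.400
  β = (6 - (-3)·-2.400 - (4)·1.000) / (10) = -0.520
  γ = (2 - (1)·-2.400 - (3)·-0.520) / (5) = 1.192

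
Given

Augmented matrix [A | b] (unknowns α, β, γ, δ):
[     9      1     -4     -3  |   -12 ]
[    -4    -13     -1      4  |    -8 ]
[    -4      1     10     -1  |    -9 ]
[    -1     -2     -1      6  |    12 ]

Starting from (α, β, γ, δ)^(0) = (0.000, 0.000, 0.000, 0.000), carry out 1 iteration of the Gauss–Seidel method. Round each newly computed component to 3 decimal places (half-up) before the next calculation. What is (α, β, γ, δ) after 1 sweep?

(-1.333, 1.026, -1.536, 1.864)

Iteration 1:
  α = (-12 - (1)·0.000 - (-4)·0.000 - (-3)·0.000) / (9) = -1.333
  β = (-8 - (-4)·-1.333 - (-1)·0.000 - (4)·0.000) / (-13) = 1.026
  γ = (-9 - (-4)·-1.333 - (1)·1.026 - (-1)·0.000) / (10) = -1.536
  δ = (12 - (-1)·-1.333 - (-2)·1.026 - (-1)·-1.536) / (6) = 1.864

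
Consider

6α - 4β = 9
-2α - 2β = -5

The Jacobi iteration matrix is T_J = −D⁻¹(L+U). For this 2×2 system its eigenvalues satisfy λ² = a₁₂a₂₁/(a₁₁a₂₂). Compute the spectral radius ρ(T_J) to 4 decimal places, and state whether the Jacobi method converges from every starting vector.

0.8165

a₁₂a₂₁/(a₁₁a₂₂) = (-4)·(-2) / ((6)·(-2)) = -0.666667
ρ = √|-0.666667| = √0.666667 = 0.8165
ρ < 1, so Jacobi converges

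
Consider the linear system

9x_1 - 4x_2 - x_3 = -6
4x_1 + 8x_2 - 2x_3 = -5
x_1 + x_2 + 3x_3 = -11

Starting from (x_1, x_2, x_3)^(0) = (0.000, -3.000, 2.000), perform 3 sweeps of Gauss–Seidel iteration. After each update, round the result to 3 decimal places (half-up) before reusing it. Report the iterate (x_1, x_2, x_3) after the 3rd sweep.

Iteration 1:
  x_1 = (-6 - (-4)·-3.000 - (-1)·2.000) / (9) = -1.778
  x_2 = (-5 - (4)·-1.778 - (-2)·2.000) / (8) = 0.764
  x_3 = (-11 - (1)·-1.778 - (1)·0.764) / (3) = -3.329
Iteration 2:
  x_1 = (-6 - (-4)·0.764 - (-1)·-3.329) / (9) = -0.697
  x_2 = (-5 - (4)·-0.697 - (-2)·-3.329) / (8) = -1.109
  x_3 = (-11 - (1)·-0.697 - (1)·-1.109) / (3) = -3.065
Iteration 3:
  x_1 = (-6 - (-4)·-1.109 - (-1)·-3.065) / (9) = -1.500
  x_2 = (-5 - (4)·-1.500 - (-2)·-3.065) / (8) = -0.641
  x_3 = (-11 - (1)·-1.500 - (1)·-0.641) / (3) = -2.953

(-1.500, -0.641, -2.953)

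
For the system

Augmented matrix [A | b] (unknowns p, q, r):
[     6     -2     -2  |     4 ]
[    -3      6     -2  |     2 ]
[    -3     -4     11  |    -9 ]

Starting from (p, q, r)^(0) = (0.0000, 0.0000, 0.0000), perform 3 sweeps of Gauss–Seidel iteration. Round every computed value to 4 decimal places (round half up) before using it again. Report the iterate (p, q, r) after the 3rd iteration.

(0.7268, 0.5633, -0.4151)

Iteration 1:
  p = (4 - (-2)·0.0000 - (-2)·0.0000) / (6) = 0.6667
  q = (2 - (-3)·0.6667 - (-2)·0.0000) / (6) = 0.6667
  r = (-9 - (-3)·0.6667 - (-4)·0.6667) / (11) = -0.3939
Iteration 2:
  p = (4 - (-2)·0.6667 - (-2)·-0.3939) / (6) = 0.7576
  q = (2 - (-3)·0.7576 - (-2)·-0.3939) / (6) = 0.5808
  r = (-9 - (-3)·0.7576 - (-4)·0.5808) / (11) = -0.4004
Iteration 3:
  p = (4 - (-2)·0.5808 - (-2)·-0.4004) / (6) = 0.7268
  q = (2 - (-3)·0.7268 - (-2)·-0.4004) / (6) = 0.5633
  r = (-9 - (-3)·0.7268 - (-4)·0.5633) / (11) = -0.4151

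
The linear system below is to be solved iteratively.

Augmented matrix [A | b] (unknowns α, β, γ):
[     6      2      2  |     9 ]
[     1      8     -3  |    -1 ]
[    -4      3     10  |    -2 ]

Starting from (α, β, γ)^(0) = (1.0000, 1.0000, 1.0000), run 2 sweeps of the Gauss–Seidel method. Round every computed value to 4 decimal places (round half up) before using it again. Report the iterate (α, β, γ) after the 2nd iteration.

Iteration 1:
  α = (9 - (2)·1.0000 - (2)·1.0000) / (6) = 0.8333
  β = (-1 - (1)·0.8333 - (-3)·1.0000) / (8) = 0.1458
  γ = (-2 - (-4)·0.8333 - (3)·0.1458) / (10) = 0.0896
Iteration 2:
  α = (9 - (2)·0.1458 - (2)·0.0896) / (6) = 1.4215
  β = (-1 - (1)·1.4215 - (-3)·0.0896) / (8) = -0.2691
  γ = (-2 - (-4)·1.4215 - (3)·-0.2691) / (10) = 0.4493

(1.4215, -0.2691, 0.4493)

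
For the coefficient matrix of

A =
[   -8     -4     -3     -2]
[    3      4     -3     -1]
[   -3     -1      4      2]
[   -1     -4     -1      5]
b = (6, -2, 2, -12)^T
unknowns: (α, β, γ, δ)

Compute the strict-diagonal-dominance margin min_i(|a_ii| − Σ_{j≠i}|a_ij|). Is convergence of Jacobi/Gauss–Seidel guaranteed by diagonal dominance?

row 1: |-8| − (4+3+2) = -1
row 2: |4| − (3+3+1) = -3
row 3: |4| − (3+1+2) = -2
row 4: |5| − (1+4+1) = -1
minimum over rows = -3 → not strictly diagonally dominant

-3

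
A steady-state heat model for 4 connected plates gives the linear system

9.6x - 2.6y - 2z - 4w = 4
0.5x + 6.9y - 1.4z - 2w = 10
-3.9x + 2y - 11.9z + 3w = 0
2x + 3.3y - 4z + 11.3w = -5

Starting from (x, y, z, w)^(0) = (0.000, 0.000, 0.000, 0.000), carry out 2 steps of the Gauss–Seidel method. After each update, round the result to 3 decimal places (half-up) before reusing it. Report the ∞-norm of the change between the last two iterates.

0.277

Iteration 1:
  x = (4 - (-2.6)·0.000 - (-2)·0.000 - (-4)·0.000) / (9.6) = 0.417
  y = (10 - (0.5)·0.417 - (-1.4)·0.000 - (-2)·0.000) / (6.9) = 1.419
  z = (0 - (-3.9)·0.417 - (2)·1.419 - (3)·0.000) / (-11.9) = 0.102
  w = (-5 - (2)·0.417 - (3.3)·1.419 - (-4)·0.102) / (11.3) = -0.895
Iteration 2:
  x = (4 - (-2.6)·1.419 - (-2)·0.102 - (-4)·-0.895) / (9.6) = 0.449
  y = (10 - (0.5)·0.449 - (-1.4)·0.102 - (-2)·-0.895) / (6.9) = 1.178
  z = (0 - (-3.9)·0.449 - (2)·1.178 - (3)·-0.895) / (-11.9) = -0.175
  w = (-5 - (2)·0.449 - (3.3)·1.178 - (-4)·-0.175) / (11.3) = -0.928
Change: (0.032, -0.241, -0.277, -0.033) → max |·| = 0.277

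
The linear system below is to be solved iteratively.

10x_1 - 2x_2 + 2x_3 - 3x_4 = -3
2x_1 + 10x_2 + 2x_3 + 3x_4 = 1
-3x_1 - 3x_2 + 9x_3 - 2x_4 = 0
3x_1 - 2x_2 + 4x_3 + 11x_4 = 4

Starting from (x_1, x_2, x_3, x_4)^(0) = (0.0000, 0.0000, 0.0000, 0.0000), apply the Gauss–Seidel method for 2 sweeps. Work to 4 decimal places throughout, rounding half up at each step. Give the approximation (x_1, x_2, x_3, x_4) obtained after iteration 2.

Iteration 1:
  x_1 = (-3 - (-2)·0.0000 - (2)·0.0000 - (-3)·0.0000) / (10) = -0.3000
  x_2 = (1 - (2)·-0.3000 - (2)·0.0000 - (3)·0.0000) / (10) = 0.1600
  x_3 = (0 - (-3)·-0.3000 - (-3)·0.1600 - (-2)·0.0000) / (9) = -0.0467
  x_4 = (4 - (3)·-0.3000 - (-2)·0.1600 - (4)·-0.0467) / (11) = 0.4915
Iteration 2:
  x_1 = (-3 - (-2)·0.1600 - (2)·-0.0467 - (-3)·0.4915) / (10) = -0.1112
  x_2 = (1 - (2)·-0.1112 - (2)·-0.0467 - (3)·0.4915) / (10) = -0.0159
  x_3 = (0 - (-3)·-0.1112 - (-3)·-0.0159 - (-2)·0.4915) / (9) = 0.0669
  x_4 = (4 - (3)·-0.1112 - (-2)·-0.0159 - (4)·0.0669) / (11) = 0.3667

(-0.1112, -0.0159, 0.0669, 0.3667)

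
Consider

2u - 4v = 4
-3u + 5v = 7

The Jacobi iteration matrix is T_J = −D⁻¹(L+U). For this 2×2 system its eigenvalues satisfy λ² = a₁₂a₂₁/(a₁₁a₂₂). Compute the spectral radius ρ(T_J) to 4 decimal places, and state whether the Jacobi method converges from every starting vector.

a₁₂a₂₁/(a₁₁a₂₂) = (-4)·(-3) / ((2)·(5)) = 1.200000
ρ = √|1.200000| = √1.200000 = 1.0954
ρ > 1, so Jacobi diverges

1.0954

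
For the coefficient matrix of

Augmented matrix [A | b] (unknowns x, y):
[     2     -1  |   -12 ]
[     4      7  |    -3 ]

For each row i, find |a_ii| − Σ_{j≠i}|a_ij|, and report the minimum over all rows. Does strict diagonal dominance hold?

row 1: |2| − (1) = 1
row 2: |7| − (4) = 3
minimum over rows = 1 → strictly diagonally dominant (convergence guaranteed)

1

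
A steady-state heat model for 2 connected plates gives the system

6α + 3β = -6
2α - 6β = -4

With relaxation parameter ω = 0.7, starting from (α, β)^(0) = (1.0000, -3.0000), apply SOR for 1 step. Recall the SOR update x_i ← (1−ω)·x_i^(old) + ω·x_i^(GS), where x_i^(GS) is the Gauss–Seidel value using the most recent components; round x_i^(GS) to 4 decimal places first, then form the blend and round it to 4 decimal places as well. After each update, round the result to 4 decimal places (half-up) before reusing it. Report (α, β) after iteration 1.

(0.6500, -0.2817)

Iteration 1:
  α: GS value = (-6 - (3)·-3.0000) / (6) = 0.5000;  α ← (1−ω)·1.0000 + ω·0.5000 = 0.6500
  β: GS value = (-4 - (2)·0.6500) / (-6) = 0.8833;  β ← (1−ω)·-3.0000 + ω·0.8833 = -0.2817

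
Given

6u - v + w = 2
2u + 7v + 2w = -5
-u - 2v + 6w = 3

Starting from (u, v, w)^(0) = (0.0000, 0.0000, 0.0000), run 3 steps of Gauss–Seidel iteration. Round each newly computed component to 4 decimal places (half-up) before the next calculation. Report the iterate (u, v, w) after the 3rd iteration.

Iteration 1:
  u = (2 - (-1)·0.0000 - (1)·0.0000) / (6) = 0.3333
  v = (-5 - (2)·0.3333 - (2)·0.0000) / (7) = -0.8095
  w = (3 - (-1)·0.3333 - (-2)·-0.8095) / (6) = 0.2857
Iteration 2:
  u = (2 - (-1)·-0.8095 - (1)·0.2857) / (6) = 0.1508
  v = (-5 - (2)·0.1508 - (2)·0.2857) / (7) = -0.8390
  w = (3 - (-1)·0.1508 - (-2)·-0.8390) / (6) = 0.2455
Iteration 3:
  u = (2 - (-1)·-0.8390 - (1)·0.2455) / (6) = 0.1526
  v = (-5 - (2)·0.1526 - (2)·0.2455) / (7) = -0.8280
  w = (3 - (-1)·0.1526 - (-2)·-0.8280) / (6) = 0.2494

(0.1526, -0.8280, 0.2494)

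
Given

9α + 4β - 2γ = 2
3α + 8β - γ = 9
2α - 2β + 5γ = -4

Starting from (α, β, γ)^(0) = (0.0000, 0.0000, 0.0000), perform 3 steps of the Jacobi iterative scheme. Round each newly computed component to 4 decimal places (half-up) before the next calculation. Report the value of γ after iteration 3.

-0.2411

Iteration 1:
  α = (2 - (4)·0.0000 - (-2)·0.0000) / (9) = 0.2222
  β = (9 - (3)·0.0000 - (-1)·0.0000) / (8) = 1.1250
  γ = (-4 - (2)·0.0000 - (-2)·0.0000) / (5) = -0.8000
Iteration 2:
  α = (2 - (4)·1.1250 - (-2)·-0.8000) / (9) = -0.4556
  β = (9 - (3)·0.2222 - (-1)·-0.8000) / (8) = 0.9417
  γ = (-4 - (2)·0.2222 - (-2)·1.1250) / (5) = -0.4389
Iteration 3:
  α = (2 - (4)·0.9417 - (-2)·-0.4389) / (9) = -0.2938
  β = (9 - (3)·-0.4556 - (-1)·-0.4389) / (8) = 1.2410
  γ = (-4 - (2)·-0.4556 - (-2)·0.9417) / (5) = -0.2411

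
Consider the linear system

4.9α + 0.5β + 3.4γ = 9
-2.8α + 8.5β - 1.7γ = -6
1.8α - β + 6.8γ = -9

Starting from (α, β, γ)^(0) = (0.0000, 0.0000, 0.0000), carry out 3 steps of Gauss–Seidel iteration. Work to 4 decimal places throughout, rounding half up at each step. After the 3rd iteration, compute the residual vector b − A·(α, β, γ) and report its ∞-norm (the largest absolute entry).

Iteration 1:
  α = (9 - (0.5)·0.0000 - (3.4)·0.0000) / (4.9) = 1.8367
  β = (-6 - (-2.8)·1.8367 - (-1.7)·0.0000) / (8.5) = -0.1009
  γ = (-9 - (1.8)·1.8367 - (-1)·-0.1009) / (6.8) = -1.8246
Iteration 2:
  α = (9 - (0.5)·-0.1009 - (3.4)·-1.8246) / (4.9) = 3.1131
  β = (-6 - (-2.8)·3.1131 - (-1.7)·-1.8246) / (8.5) = -0.0453
  γ = (-9 - (1.8)·3.1131 - (-1)·-0.0453) / (6.8) = -2.1542
Iteration 3:
  α = (9 - (0.5)·-0.0453 - (3.4)·-2.1542) / (4.9) = 3.3361
  β = (-6 - (-2.8)·3.3361 - (-1.7)·-2.1542) / (8.5) = -0.0378
  γ = (-9 - (1.8)·3.3361 - (-1)·-0.0378) / (6.8) = -2.2122
Residual b − A·x = (0.1935, -0.0984, 0.0002); ∞-norm = 0.1935

0.1935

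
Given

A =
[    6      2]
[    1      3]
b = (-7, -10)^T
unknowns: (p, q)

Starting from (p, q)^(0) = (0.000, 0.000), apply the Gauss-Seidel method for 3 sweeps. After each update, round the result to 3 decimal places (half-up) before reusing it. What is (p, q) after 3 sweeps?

(-0.076, -3.308)

Iteration 1:
  p = (-7 - (2)·0.000) / (6) = -1.167
  q = (-10 - (1)·-1.167) / (3) = -2.944
Iteration 2:
  p = (-7 - (2)·-2.944) / (6) = -0.185
  q = (-10 - (1)·-0.185) / (3) = -3.272
Iteration 3:
  p = (-7 - (2)·-3.272) / (6) = -0.076
  q = (-10 - (1)·-0.076) / (3) = -3.308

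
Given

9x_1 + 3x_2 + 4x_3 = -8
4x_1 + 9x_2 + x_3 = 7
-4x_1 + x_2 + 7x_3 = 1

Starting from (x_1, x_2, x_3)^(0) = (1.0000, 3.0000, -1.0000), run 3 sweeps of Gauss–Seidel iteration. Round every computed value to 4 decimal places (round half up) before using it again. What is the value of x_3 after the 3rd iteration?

-0.6481

Iteration 1:
  x_1 = (-8 - (3)·3.0000 - (4)·-1.0000) / (9) = -1.4444
  x_2 = (7 - (4)·-1.4444 - (1)·-1.0000) / (9) = 1.5308
  x_3 = (1 - (-4)·-1.4444 - (1)·1.5308) / (7) = -0.9012
Iteration 2:
  x_1 = (-8 - (3)·1.5308 - (4)·-0.9012) / (9) = -0.9986
  x_2 = (7 - (4)·-0.9986 - (1)·-0.9012) / (9) = 1.3217
  x_3 = (1 - (-4)·-0.9986 - (1)·1.3217) / (7) = -0.6166
Iteration 3:
  x_1 = (-8 - (3)·1.3217 - (4)·-0.6166) / (9) = -1.0554
  x_2 = (7 - (4)·-1.0554 - (1)·-0.6166) / (9) = 1.3154
  x_3 = (1 - (-4)·-1.0554 - (1)·1.3154) / (7) = -0.6481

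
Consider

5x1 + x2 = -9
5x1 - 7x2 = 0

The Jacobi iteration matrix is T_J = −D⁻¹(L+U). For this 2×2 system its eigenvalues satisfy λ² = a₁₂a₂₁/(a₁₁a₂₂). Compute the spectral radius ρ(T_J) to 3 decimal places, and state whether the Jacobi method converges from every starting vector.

0.378

a₁₂a₂₁/(a₁₁a₂₂) = (1)·(5) / ((5)·(-7)) = -0.142857
ρ = √|-0.142857| = √0.142857 = 0.378
ρ < 1, so Jacobi converges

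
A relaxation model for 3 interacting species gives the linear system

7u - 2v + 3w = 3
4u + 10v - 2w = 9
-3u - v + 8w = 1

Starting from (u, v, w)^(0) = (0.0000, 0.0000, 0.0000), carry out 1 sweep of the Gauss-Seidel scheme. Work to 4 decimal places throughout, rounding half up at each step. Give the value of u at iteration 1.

Iteration 1:
  u = (3 - (-2)·0.0000 - (3)·0.0000) / (7) = 0.4286
  v = (9 - (4)·0.4286 - (-2)·0.0000) / (10) = 0.7286
  w = (1 - (-3)·0.4286 - (-1)·0.7286) / (8) = 0.3768

0.4286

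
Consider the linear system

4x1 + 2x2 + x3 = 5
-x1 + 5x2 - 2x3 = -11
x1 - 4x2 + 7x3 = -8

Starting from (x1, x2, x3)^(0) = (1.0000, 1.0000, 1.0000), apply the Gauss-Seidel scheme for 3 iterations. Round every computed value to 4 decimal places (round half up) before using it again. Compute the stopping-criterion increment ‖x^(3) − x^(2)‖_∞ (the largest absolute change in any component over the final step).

0.6199

Iteration 1:
  x1 = (5 - (2)·1.0000 - (1)·1.0000) / (4) = 0.5000
  x2 = (-11 - (-1)·0.5000 - (-2)·1.0000) / (5) = -1.7000
  x3 = (-8 - (1)·0.5000 - (-4)·-1.7000) / (7) = -2.1857
Iteration 2:
  x1 = (5 - (2)·-1.7000 - (1)·-2.1857) / (4) = 2.6464
  x2 = (-11 - (-1)·2.6464 - (-2)·-2.1857) / (5) = -2.5450
  x3 = (-8 - (1)·2.6464 - (-4)·-2.5450) / (7) = -2.9752
Iteration 3:
  x1 = (5 - (2)·-2.5450 - (1)·-2.9752) / (4) = 3.2663
  x2 = (-11 - (-1)·3.2663 - (-2)·-2.9752) / (5) = -2.7368
  x3 = (-8 - (1)·3.2663 - (-4)·-2.7368) / (7) = -3.1734
Change: (0.6199, -0.1918, -0.1982) → max |·| = 0.6199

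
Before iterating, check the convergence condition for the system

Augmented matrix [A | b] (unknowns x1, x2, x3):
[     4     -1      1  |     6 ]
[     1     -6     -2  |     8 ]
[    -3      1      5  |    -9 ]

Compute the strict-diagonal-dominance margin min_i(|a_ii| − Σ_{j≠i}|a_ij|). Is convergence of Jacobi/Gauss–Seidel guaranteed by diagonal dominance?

1

row 1: |4| − (1+1) = 2
row 2: |-6| − (1+2) = 3
row 3: |5| − (3+1) = 1
minimum over rows = 1 → strictly diagonally dominant (convergence guaranteed)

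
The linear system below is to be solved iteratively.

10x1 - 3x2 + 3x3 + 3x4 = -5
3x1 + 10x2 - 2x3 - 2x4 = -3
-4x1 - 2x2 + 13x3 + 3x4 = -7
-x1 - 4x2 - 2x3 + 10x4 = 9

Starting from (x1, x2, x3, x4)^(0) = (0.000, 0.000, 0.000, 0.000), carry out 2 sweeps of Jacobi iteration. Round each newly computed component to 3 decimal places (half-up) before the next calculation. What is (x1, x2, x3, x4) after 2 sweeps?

(-0.699, -0.078, -0.946, 0.622)

Iteration 1:
  x1 = (-5 - (-3)·0.000 - (3)·0.000 - (3)·0.000) / (10) = -0.500
  x2 = (-3 - (3)·0.000 - (-2)·0.000 - (-2)·0.000) / (10) = -0.300
  x3 = (-7 - (-4)·0.000 - (-2)·0.000 - (3)·0.000) / (13) = -0.538
  x4 = (9 - (-1)·0.000 - (-4)·0.000 - (-2)·0.000) / (10) = 0.900
Iteration 2:
  x1 = (-5 - (-3)·-0.300 - (3)·-0.538 - (3)·0.900) / (10) = -0.699
  x2 = (-3 - (3)·-0.500 - (-2)·-0.538 - (-2)·0.900) / (10) = -0.078
  x3 = (-7 - (-4)·-0.500 - (-2)·-0.300 - (3)·0.900) / (13) = -0.946
  x4 = (9 - (-1)·-0.500 - (-4)·-0.300 - (-2)·-0.538) / (10) = 0.622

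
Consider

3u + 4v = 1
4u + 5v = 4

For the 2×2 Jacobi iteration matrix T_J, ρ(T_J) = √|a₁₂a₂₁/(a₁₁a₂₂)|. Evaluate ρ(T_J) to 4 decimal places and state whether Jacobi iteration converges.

a₁₂a₂₁/(a₁₁a₂₂) = (4)·(4) / ((3)·(5)) = 1.066667
ρ = √|1.066667| = √1.066667 = 1.0328
ρ > 1, so Jacobi diverges

1.0328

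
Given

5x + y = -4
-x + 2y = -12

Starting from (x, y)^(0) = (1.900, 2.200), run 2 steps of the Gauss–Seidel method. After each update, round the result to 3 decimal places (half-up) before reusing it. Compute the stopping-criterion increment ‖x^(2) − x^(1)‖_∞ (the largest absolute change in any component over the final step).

1.764

Iteration 1:
  x = (-4 - (1)·2.200) / (5) = -1.240
  y = (-12 - (-1)·-1.240) / (2) = -6.620
Iteration 2:
  x = (-4 - (1)·-6.620) / (5) = 0.524
  y = (-12 - (-1)·0.524) / (2) = -5.738
Change: (1.764, 0.882) → max |·| = 1.764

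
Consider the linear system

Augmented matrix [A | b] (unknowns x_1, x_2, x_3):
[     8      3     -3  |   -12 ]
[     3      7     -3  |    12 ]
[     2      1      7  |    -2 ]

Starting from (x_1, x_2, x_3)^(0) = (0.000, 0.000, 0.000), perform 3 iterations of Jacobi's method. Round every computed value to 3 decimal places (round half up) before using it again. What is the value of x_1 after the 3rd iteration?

-2.376

Iteration 1:
  x_1 = (-12 - (3)·0.000 - (-3)·0.000) / (8) = -1.500
  x_2 = (12 - (3)·0.000 - (-3)·0.000) / (7) = 1.714
  x_3 = (-2 - (2)·0.000 - (1)·0.000) / (7) = -0.286
Iteration 2:
  x_1 = (-12 - (3)·1.714 - (-3)·-0.286) / (8) = -2.250
  x_2 = (12 - (3)·-1.500 - (-3)·-0.286) / (7) = 2.235
  x_3 = (-2 - (2)·-1.500 - (1)·1.714) / (7) = -0.102
Iteration 3:
  x_1 = (-12 - (3)·2.235 - (-3)·-0.102) / (8) = -2.376
  x_2 = (12 - (3)·-2.250 - (-3)·-0.102) / (7) = 2.635
  x_3 = (-2 - (2)·-2.250 - (1)·2.235) / (7) = 0.038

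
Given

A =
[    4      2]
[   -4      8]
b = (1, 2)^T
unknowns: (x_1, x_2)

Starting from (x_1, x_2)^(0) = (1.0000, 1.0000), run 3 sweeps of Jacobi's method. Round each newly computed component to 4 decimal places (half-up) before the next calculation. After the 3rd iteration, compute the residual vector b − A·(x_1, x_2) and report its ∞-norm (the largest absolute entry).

1.2500

Iteration 1:
  x_1 = (1 - (2)·1.0000) / (4) = -0.2500
  x_2 = (2 - (-4)·1.0000) / (8) = 0.7500
Iteration 2:
  x_1 = (1 - (2)·0.7500) / (4) = -0.1250
  x_2 = (2 - (-4)·-0.2500) / (8) = 0.1250
Iteration 3:
  x_1 = (1 - (2)·0.1250) / (4) = 0.1875
  x_2 = (2 - (-4)·-0.1250) / (8) = 0.1875
Residual b − A·x = (-0.1250, 1.2500); ∞-norm = 1.2500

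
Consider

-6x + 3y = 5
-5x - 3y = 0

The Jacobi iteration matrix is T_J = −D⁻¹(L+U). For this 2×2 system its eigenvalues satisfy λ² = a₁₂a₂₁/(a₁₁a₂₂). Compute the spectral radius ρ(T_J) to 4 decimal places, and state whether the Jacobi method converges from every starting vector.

a₁₂a₂₁/(a₁₁a₂₂) = (3)·(-5) / ((-6)·(-3)) = -0.833333
ρ = √|-0.833333| = √0.833333 = 0.9129
ρ < 1, so Jacobi converges

0.9129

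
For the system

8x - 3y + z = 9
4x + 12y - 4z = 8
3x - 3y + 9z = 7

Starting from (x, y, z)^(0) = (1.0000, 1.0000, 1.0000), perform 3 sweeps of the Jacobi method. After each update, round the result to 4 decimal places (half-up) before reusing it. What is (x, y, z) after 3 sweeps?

Iteration 1:
  x = (9 - (-3)·1.0000 - (1)·1.0000) / (8) = 1.3750
  y = (8 - (4)·1.0000 - (-4)·1.0000) / (12) = 0.6667
  z = (7 - (3)·1.0000 - (-3)·1.0000) / (9) = 0.7778
Iteration 2:
  x = (9 - (-3)·0.6667 - (1)·0.7778) / (8) = 1.2778
  y = (8 - (4)·1.3750 - (-4)·0.7778) / (12) = 0.4676
  z = (7 - (3)·1.3750 - (-3)·0.6667) / (9) = 0.5417
Iteration 3:
  x = (9 - (-3)·0.4676 - (1)·0.5417) / (8) = 1.2326
  y = (8 - (4)·1.2778 - (-4)·0.5417) / (12) = 0.4213
  z = (7 - (3)·1.2778 - (-3)·0.4676) / (9) = 0.5077

(1.2326, 0.4213, 0.5077)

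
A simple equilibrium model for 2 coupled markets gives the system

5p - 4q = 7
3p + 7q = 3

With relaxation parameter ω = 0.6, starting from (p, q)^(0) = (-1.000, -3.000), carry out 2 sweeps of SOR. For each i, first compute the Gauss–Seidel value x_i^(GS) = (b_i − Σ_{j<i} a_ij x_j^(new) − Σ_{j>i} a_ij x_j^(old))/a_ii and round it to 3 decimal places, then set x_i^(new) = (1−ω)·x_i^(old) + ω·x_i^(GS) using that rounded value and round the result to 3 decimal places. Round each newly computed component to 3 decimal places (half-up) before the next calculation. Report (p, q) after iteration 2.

(0.111, -0.046)

Iteration 1:
  p: GS value = (7 - (-4)·-3.000) / (5) = -1.000;  p ← (1−ω)·-1.000 + ω·-1.000 = -1.000
  q: GS value = (3 - (3)·-1.000) / (7) = 0.857;  q ← (1−ω)·-3.000 + ω·0.857 = -0.686
Iteration 2:
  p: GS value = (7 - (-4)·-0.686) / (5) = 0.851;  p ← (1−ω)·-1.000 + ω·0.851 = 0.111
  q: GS value = (3 - (3)·0.111) / (7) = 0.381;  q ← (1−ω)·-0.686 + ω·0.381 = -0.046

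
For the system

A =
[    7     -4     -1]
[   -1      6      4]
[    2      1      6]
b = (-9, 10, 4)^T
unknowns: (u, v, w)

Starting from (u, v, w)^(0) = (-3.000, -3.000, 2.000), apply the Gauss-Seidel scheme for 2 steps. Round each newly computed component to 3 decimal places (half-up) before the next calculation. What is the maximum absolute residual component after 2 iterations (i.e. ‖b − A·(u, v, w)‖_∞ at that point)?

2.478

Iteration 1:
  u = (-9 - (-4)·-3.000 - (-1)·2.000) / (7) = -2.714
  v = (10 - (-1)·-2.714 - (4)·2.000) / (6) = -0.119
  w = (4 - (2)·-2.714 - (1)·-0.119) / (6) = 1.591
Iteration 2:
  u = (-9 - (-4)·-0.119 - (-1)·1.591) / (7) = -1.126
  v = (10 - (-1)·-1.126 - (4)·1.591) / (6) = 0.418
  w = (4 - (2)·-1.126 - (1)·0.418) / (6) = 0.972
Residual b − A·x = (1.526, 2.478, 0.002); ∞-norm = 2.478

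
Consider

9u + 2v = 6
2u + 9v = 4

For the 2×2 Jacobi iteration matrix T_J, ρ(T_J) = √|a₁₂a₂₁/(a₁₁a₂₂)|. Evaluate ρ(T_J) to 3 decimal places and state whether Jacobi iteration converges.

0.222

a₁₂a₂₁/(a₁₁a₂₂) = (2)·(2) / ((9)·(9)) = 0.049383
ρ = √|0.049383| = √0.049383 = 0.222
ρ < 1, so Jacobi converges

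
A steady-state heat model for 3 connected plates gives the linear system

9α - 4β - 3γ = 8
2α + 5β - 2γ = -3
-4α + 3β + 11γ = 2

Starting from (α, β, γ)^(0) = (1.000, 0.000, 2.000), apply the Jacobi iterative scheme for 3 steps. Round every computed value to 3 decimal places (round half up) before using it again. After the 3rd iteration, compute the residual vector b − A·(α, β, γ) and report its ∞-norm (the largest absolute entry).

Iteration 1:
  α = (8 - (-4)·0.000 - (-3)·2.000) / (9) = 1.556
  β = (-3 - (2)·1.000 - (-2)·2.000) / (5) = -0.200
  γ = (2 - (-4)·1.000 - (3)·0.000) / (11) = 0.545
Iteration 2:
  α = (8 - (-4)·-0.200 - (-3)·0.545) / (9) = 0.982
  β = (-3 - (2)·1.556 - (-2)·0.545) / (5) = -1.004
  γ = (2 - (-4)·1.556 - (3)·-0.200) / (11) = 0.802
Iteration 3:
  α = (8 - (-4)·-1.004 - (-3)·0.802) / (9) = 0.710
  β = (-3 - (2)·0.982 - (-2)·0.802) / (5) = -0.672
  γ = (2 - (-4)·0.982 - (3)·-1.004) / (11) = 0.813
Residual b − A·x = (1.361, 0.566, -2.087); ∞-norm = 2.087

2.087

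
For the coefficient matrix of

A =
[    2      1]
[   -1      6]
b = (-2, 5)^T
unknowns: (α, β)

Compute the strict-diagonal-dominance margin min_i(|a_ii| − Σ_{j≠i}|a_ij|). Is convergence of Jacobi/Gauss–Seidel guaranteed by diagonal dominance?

1

row 1: |2| − (1) = 1
row 2: |6| − (1) = 5
minimum over rows = 1 → strictly diagonally dominant (convergence guaranteed)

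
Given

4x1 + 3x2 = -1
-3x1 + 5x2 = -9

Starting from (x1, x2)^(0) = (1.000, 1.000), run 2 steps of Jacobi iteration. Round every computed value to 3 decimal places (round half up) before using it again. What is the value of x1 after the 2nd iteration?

0.650

Iteration 1:
  x1 = (-1 - (3)·1.000) / (4) = -1.000
  x2 = (-9 - (-3)·1.000) / (5) = -1.200
Iteration 2:
  x1 = (-1 - (3)·-1.200) / (4) = 0.650
  x2 = (-9 - (-3)·-1.000) / (5) = -2.400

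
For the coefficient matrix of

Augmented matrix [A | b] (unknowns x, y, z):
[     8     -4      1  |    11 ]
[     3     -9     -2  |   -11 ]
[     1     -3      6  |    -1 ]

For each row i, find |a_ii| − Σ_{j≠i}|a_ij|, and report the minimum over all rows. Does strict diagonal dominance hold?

row 1: |8| − (4+1) = 3
row 2: |-9| − (3+2) = 4
row 3: |6| − (1+3) = 2
minimum over rows = 2 → strictly diagonally dominant (convergence guaranteed)

2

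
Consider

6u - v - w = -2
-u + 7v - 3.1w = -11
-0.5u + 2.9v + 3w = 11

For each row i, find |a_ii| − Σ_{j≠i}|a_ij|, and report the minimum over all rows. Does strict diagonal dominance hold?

row 1: |6| − (1+1) = 4
row 2: |7| − (1+3.1) = 2.9
row 3: |3| − (0.5+2.9) = -0.4
minimum over rows = -0.4 → not strictly diagonally dominant

-0.4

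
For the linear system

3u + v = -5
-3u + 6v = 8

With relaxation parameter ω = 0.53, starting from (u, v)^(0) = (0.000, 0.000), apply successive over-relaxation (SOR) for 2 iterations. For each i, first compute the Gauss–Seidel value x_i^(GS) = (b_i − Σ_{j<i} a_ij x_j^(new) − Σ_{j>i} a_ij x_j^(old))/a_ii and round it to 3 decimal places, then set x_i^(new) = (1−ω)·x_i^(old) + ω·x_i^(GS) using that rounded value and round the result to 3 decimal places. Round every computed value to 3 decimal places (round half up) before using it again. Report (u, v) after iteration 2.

(-1.382, 0.562)

Iteration 1:
  u: GS value = (-5 - (1)·0.000) / (3) = -1.667;  u ← (1−ω)·0.000 + ω·-1.667 = -0.884
  v: GS value = (8 - (-3)·-0.884) / (6) = 0.891;  v ← (1−ω)·0.000 + ω·0.891 = 0.472
Iteration 2:
  u: GS value = (-5 - (1)·0.472) / (3) = -1.824;  u ← (1−ω)·-0.884 + ω·-1.824 = -1.382
  v: GS value = (8 - (-3)·-1.382) / (6) = 0.642;  v ← (1−ω)·0.472 + ω·0.642 = 0.562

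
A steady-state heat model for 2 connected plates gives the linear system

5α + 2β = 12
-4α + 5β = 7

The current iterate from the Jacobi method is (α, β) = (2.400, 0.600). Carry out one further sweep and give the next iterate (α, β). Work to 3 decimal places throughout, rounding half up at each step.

(2.160, 3.320)

One sweep:
  α = (12 - (2)·0.600) / (5) = 2.160
  β = (7 - (-4)·2.400) / (5) = 3.320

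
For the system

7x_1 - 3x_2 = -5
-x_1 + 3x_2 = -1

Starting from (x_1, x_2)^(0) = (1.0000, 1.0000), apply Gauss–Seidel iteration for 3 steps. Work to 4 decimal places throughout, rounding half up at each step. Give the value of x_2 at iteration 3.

Iteration 1:
  x_1 = (-5 - (-3)·1.0000) / (7) = -0.2857
  x_2 = (-1 - (-1)·-0.2857) / (3) = -0.4286
Iteration 2:
  x_1 = (-5 - (-3)·-0.4286) / (7) = -0.8980
  x_2 = (-1 - (-1)·-0.8980) / (3) = -0.6327
Iteration 3:
  x_1 = (-5 - (-3)·-0.6327) / (7) = -0.9854
  x_2 = (-1 - (-1)·-0.9854) / (3) = -0.6618

-0.6618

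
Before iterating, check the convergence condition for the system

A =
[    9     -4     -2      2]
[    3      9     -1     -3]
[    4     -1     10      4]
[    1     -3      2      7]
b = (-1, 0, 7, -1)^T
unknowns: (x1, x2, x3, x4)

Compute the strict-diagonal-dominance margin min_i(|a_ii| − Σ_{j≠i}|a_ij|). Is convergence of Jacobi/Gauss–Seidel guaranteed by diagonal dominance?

1

row 1: |9| − (4+2+2) = 1
row 2: |9| − (3+1+3) = 2
row 3: |10| − (4+1+4) = 1
row 4: |7| − (1+3+2) = 1
minimum over rows = 1 → strictly diagonally dominant (convergence guaranteed)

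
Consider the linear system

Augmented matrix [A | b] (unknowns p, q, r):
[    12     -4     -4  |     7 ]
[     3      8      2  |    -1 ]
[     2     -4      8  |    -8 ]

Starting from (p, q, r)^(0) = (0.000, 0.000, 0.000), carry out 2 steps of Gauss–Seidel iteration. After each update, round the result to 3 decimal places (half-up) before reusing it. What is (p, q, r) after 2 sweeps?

Iteration 1:
  p = (7 - (-4)·0.000 - (-4)·0.000) / (12) = 0.583
  q = (-1 - (3)·0.583 - (2)·0.000) / (8) = -0.344
  r = (-8 - (2)·0.583 - (-4)·-0.344) / (8) = -1.318
Iteration 2:
  p = (7 - (-4)·-0.344 - (-4)·-1.318) / (12) = 0.029
  q = (-1 - (3)·0.029 - (2)·-1.318) / (8) = 0.194
  r = (-8 - (2)·0.029 - (-4)·0.194) / (8) = -0.910

(0.029, 0.194, -0.910)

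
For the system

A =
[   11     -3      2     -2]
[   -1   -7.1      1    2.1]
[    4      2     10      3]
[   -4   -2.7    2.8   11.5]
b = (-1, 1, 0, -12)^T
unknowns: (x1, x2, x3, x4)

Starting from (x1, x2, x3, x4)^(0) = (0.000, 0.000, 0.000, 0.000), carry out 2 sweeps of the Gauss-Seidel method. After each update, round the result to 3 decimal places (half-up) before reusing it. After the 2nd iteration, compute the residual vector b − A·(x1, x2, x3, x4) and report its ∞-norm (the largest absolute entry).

2.394

Iteration 1:
  x1 = (-1 - (-3)·0.000 - (2)·0.000 - (-2)·0.000) / (11) = -0.091
  x2 = (1 - (-1)·-0.091 - (1)·0.000 - (2.1)·0.000) / (-7.1) = -0.128
  x3 = (0 - (4)·-0.091 - (2)·-0.128 - (3)·0.000) / (10) = 0.062
  x4 = (-12 - (-4)·-0.091 - (-2.7)·-0.128 - (2.8)·0.062) / (11.5) = -1.120
Iteration 2:
  x1 = (-1 - (-3)·-0.128 - (2)·0.062 - (-2)·-1.120) / (11) = -0.341
  x2 = (1 - (-1)·-0.341 - (1)·0.062 - (2.1)·-1.120) / (-7.1) = -0.415
  x3 = (0 - (4)·-0.341 - (2)·-0.415 - (3)·-1.120) / (10) = 0.555
  x4 = (-12 - (-4)·-0.341 - (-2.7)·-0.415 - (2.8)·0.555) / (11.5) = -1.395
Residual b − A·x = (-2.394, 0.087, 0.829, 0.004); ∞-norm = 2.394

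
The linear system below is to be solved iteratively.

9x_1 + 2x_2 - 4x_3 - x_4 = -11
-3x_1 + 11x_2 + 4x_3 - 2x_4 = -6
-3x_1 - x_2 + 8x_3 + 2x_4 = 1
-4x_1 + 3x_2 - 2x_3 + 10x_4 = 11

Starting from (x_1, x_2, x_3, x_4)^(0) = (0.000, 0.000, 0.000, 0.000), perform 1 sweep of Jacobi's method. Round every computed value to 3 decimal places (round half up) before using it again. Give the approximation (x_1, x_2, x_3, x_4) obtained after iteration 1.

(-1.222, -0.545, 0.125, 1.100)

Iteration 1:
  x_1 = (-11 - (2)·0.000 - (-4)·0.000 - (-1)·0.000) / (9) = -1.222
  x_2 = (-6 - (-3)·0.000 - (4)·0.000 - (-2)·0.000) / (11) = -0.545
  x_3 = (1 - (-3)·0.000 - (-1)·0.000 - (2)·0.000) / (8) = 0.125
  x_4 = (11 - (-4)·0.000 - (3)·0.000 - (-2)·0.000) / (10) = 1.100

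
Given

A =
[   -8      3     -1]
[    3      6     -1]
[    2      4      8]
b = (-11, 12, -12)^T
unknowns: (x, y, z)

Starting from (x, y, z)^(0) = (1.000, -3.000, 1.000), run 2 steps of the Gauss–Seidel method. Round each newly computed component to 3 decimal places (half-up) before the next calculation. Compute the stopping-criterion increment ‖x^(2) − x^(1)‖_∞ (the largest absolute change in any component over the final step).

2.362

Iteration 1:
  x = (-11 - (3)·-3.000 - (-1)·1.000) / (-8) = 0.125
  y = (12 - (3)·0.125 - (-1)·1.000) / (6) = 2.104
  z = (-12 - (2)·0.125 - (4)·2.104) / (8) = -2.583
Iteration 2:
  x = (-11 - (3)·2.104 - (-1)·-2.583) / (-8) = 2.487
  y = (12 - (3)·2.487 - (-1)·-2.583) / (6) = 0.326
  z = (-12 - (2)·2.487 - (4)·0.326) / (8) = -2.285
Change: (2.362, -1.778, 0.298) → max |·| = 2.362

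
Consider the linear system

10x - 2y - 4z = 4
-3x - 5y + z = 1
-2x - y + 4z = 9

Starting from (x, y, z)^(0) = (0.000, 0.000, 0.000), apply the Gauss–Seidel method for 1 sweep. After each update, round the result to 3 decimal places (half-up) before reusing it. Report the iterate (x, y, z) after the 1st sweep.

Iteration 1:
  x = (4 - (-2)·0.000 - (-4)·0.000) / (10) = 0.400
  y = (1 - (-3)·0.400 - (1)·0.000) / (-5) = -0.440
  z = (9 - (-2)·0.400 - (-1)·-0.440) / (4) = 2.340

(0.400, -0.440, 2.340)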